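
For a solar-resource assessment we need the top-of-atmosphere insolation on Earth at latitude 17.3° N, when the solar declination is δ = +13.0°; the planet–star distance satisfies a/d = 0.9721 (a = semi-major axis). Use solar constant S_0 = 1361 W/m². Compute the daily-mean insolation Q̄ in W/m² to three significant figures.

cos h₀ = −tan(+17.3°) tan(+13.000°) = -0.0719, h₀ = 1.6428 rad.
Bracket: h₀ sin ϕ sin δ + cos ϕ cos δ sin h₀ = 1.6428×0.29737×0.22495 + 0.95476×0.97437×0.99741 = 0.109892 + 0.927880 = 1.037772.
Inverse-square distance factor (a/d)² = 0.9721² = 0.944978.
Q̄ = (S_0/π) × 0.944978 × [bracket] = (1361/π) × 0.944978 × 1.037772 = 424.8 W/m².

Q̄ ≈ 425 W/m²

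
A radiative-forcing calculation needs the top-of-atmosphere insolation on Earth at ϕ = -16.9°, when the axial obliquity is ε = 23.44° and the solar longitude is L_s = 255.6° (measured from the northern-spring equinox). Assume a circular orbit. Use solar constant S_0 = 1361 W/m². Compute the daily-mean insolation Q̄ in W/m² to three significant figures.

Solar declination: sin δ = sin ε · sin L_s = sin 23.44° × sin 255.6° = -0.38529, so δ = -22.662°.
cos h₀ = −tan(-16.9°) tan(-22.662°) = -0.1269, h₀ = 1.6980 rad.
Bracket: h₀ sin ϕ sin δ + cos ϕ cos δ sin h₀ = 1.6980×-0.29070×-0.38529 + 0.95681×0.92280×0.99192 = 0.190182 + 0.875810 = 1.065992.
Q̄ = (S_0/π) × [bracket] = (1361/π) × 1.065992 = 461.8 W/m².

Q̄ ≈ 462 W/m²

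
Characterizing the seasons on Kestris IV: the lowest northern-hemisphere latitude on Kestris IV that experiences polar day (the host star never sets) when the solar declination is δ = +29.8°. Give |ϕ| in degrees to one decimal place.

Polar day requires cos h₀ = −tan ϕ tan δ ≤ −1, i.e. tan ϕ tan δ ≥ 1.
The boundary is |tan ϕ| · |tan δ| = 1, so |ϕ| = 90° − |δ| = 90° − 29.8° = 60.2° in the northern hemisphere.

|ϕ| = 60.2°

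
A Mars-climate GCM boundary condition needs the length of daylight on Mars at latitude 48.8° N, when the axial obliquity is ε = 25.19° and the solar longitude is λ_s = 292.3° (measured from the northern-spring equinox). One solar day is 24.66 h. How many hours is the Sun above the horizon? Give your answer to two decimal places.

Solar declination: sin δ = sin ε · sin λ_s = sin 25.19° × sin 292.3° = -0.39379, so δ = -23.190°.
cos H₀ = −tan φ · tan δ = −tan(+48.8°) × tan(-23.190°) = 0.4894, so H₀ = 1.0594 rad = 60.70°.
Daylight = 2H₀/(2π) × 24.66 h = (1.0594/π) × 24.66 = 8.32 h.

8.32 h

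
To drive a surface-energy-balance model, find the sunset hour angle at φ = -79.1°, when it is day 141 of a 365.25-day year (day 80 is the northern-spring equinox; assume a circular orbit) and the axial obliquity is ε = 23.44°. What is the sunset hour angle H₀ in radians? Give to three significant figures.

Solar longitude: λ_s = 360° × (141 − 80)/365.25 = 60.123°.
sin δ = sin 23.44° × sin 60.123° = 0.34492, so δ = +20.177°.
cos H₀ = −tan φ · tan δ = 1.9083 ≥ 1, so the Sun never rises (polar night) and H₀ = 0.

H₀ = 0.00 rad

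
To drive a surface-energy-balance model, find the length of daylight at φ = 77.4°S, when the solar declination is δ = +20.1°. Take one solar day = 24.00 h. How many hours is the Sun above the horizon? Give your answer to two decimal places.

0.00 h

cos H₀ = −tan φ · tan δ = 1.6372 ≥ 1, so the Sun never rises (polar night) and H₀ = 0.
Daylight = 2H₀/(2π) × 24.00 h = (0.0000/π) × 24.00 = 0.00 h.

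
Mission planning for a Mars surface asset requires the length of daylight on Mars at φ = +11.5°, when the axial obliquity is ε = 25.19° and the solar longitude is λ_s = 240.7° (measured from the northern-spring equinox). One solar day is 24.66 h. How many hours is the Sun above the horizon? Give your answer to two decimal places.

Solar declination: sin δ = sin ε · sin λ_s = sin 25.19° × sin 240.7° = -0.37117, so δ = -21.788°.
cos H₀ = −tan φ · tan δ = −tan(+11.5°) × tan(-21.788°) = 0.0813, so H₀ = 1.4894 rad = 85.34°.
Daylight = 2H₀/(2π) × 24.66 h = (1.4894/π) × 24.66 = 11.69 h.

11.69 h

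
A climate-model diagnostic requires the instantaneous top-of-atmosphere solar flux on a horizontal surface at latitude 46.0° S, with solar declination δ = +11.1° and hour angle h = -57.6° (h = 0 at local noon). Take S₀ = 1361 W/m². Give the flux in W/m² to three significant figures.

309 W/m²

cos θ_z = sin φ sin δ + cos φ cos δ cos h = -0.138489 + 0.365253 = 0.226764.
Flux = S₀ · cos θ_z = 1361 × 0.226764 = 308.6 W/m².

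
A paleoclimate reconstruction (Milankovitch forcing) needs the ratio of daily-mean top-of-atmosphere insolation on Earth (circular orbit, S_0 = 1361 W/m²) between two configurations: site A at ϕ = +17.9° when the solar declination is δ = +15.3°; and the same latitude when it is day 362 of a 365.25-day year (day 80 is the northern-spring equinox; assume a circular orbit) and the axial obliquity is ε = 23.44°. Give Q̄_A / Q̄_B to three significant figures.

Q̄_A / Q̄_B ≈ 1.51

— Configuration A (ϕ=+17.9°):
cos h₀ = −tan(+17.9°) tan(+15.300°) = -0.0884, h₀ = 1.6593 rad.
Bracket: h₀ sin ϕ sin δ + cos ϕ cos δ sin h₀ = 1.6593×0.30736×0.26387 + 0.95159×0.96456×0.99609 = 0.134574 + 0.914277 = 1.048851.
Q̄ = (S_0/π) × [bracket] = (1361/π) × 1.048851 = 454.38 W/m².
— Configuration B (ϕ=+17.9°):
Solar longitude: L_s = 360° × (362 − 80)/365.25 = 277.947°.
sin δ = sin 23.44° × sin 277.947° = -0.39397, so δ = -23.202°.
cos h₀ = −tan(+17.9°) tan(-23.202°) = 0.1384, h₀ = 1.4319 rad.
Bracket: h₀ sin ϕ sin δ + cos ϕ cos δ sin h₀ = 1.4319×0.30736×-0.39397 + 0.95159×0.91912×0.99037 = -0.173390 + 0.866203 = 0.692813.
Q̄ = (S_0/π) × [bracket] = (1361/π) × 0.692813 = 300.14 W/m².
Ratio Q̄_A / Q̄_B = 454.38 / 300.14 = 1.514.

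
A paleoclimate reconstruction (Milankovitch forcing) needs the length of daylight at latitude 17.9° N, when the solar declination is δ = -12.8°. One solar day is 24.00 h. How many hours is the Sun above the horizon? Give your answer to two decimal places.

cos H₀ = −tan φ · tan δ = −tan(+17.9°) × tan(-12.800°) = 0.0734, so H₀ = 1.4973 rad = 85.79°.
Daylight = 2H₀/(2π) × 24.00 h = (1.4973/π) × 24.00 = 11.44 h.

11.44 h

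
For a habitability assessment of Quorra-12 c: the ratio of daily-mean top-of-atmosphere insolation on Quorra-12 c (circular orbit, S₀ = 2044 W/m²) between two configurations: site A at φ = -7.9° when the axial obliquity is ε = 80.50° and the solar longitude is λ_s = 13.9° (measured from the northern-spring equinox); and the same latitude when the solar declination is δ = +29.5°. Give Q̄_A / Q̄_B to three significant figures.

— Configuration A (φ=-7.9°):
Solar declination: sin δ = sin ε · sin λ_s = sin 80.50° × sin 13.9° = 0.23693, so δ = +13.706°.
cos H₀ = −tan(-7.9°) tan(+13.706°) = 0.0338, H₀ = 1.5369 rad.
Bracket: H₀ sin φ sin δ + cos φ cos δ sin H₀ = 1.5369×-0.13744×0.23693 + 0.99051×0.97153×0.99943 = -0.050047 + 0.961762 = 0.911715.
Q̄ = (S₀/π) × [bracket] = (2044/π) × 0.911715 = 593.18 W/m².
— Configuration B (φ=-7.9°):
cos H₀ = −tan(-7.9°) tan(+29.500°) = 0.0785, H₀ = 1.4922 rad.
Bracket: H₀ sin φ sin δ + cos φ cos δ sin H₀ = 1.4922×-0.13744×0.49242 + 0.99051×0.87036×0.99691 = -0.100989 + 0.859436 = 0.758447.
Q̄ = (S₀/π) × [bracket] = (2044/π) × 0.758447 = 493.46 W/m².
Ratio Q̄_A / Q̄_B = 593.18 / 493.46 = 1.202.

Q̄_A / Q̄_B ≈ 1.20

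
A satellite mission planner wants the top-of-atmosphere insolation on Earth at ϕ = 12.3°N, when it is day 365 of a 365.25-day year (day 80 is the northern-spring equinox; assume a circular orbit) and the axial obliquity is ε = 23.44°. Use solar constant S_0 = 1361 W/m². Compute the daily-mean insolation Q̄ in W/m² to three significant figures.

Q̄ ≈ 335 W/m²

Solar longitude: L_s = 360° × (365 − 80)/365.25 = 280.903°.
sin δ = sin 23.44° × sin 280.903° = -0.39061, so δ = -22.992°.
cos h₀ = −tan(+12.3°) tan(-22.992°) = 0.0925, h₀ = 1.4781 rad.
Bracket: h₀ sin ϕ sin δ + cos ϕ cos δ sin h₀ = 1.4781×0.21303×-0.39061 + 0.97705×0.92056×0.99571 = -0.122995 + 0.895575 = 0.772580.
Q̄ = (S_0/π) × [bracket] = (1361/π) × 0.772580 = 334.7 W/m².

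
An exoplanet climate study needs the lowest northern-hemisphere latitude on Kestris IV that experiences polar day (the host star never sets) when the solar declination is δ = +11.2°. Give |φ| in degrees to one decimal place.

Polar day requires cos H₀ = −tan φ tan δ ≤ −1, i.e. tan φ tan δ ≥ 1.
The boundary is |tan φ| · |tan δ| = 1, so |φ| = 90° − |δ| = 90° − 11.2° = 78.8° in the northern hemisphere.

|φ| = 78.8°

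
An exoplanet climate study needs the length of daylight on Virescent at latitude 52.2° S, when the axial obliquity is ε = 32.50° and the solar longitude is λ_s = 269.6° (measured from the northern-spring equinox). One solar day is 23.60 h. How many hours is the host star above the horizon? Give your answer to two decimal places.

Solar declination: sin δ = sin ε · sin λ_s = sin 32.50° × sin 269.6° = -0.53729, so δ = -32.499°.
cos H₀ = −tan φ · tan δ = −tan(-52.2°) × tan(-32.499°) = -0.8213, so H₀ = 2.5344 rad = 145.21°.
Daylight = 2H₀/(2π) × 23.60 h = (2.5344/π) × 23.60 = 19.04 h.

19.04 h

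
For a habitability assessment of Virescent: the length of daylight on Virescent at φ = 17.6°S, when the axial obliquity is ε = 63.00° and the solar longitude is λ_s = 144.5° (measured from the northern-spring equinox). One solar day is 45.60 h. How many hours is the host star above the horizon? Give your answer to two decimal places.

20.00 h

Solar declination: sin δ = sin ε · sin λ_s = sin 63.00° × sin 144.5° = 0.51741, so δ = +31.159°.
cos H₀ = −tan φ · tan δ = −tan(-17.6°) × tan(+31.159°) = 0.1918, so H₀ = 1.3778 rad = 78.94°.
Daylight = 2H₀/(2π) × 45.60 h = (1.3778/π) × 45.60 = 20.00 h.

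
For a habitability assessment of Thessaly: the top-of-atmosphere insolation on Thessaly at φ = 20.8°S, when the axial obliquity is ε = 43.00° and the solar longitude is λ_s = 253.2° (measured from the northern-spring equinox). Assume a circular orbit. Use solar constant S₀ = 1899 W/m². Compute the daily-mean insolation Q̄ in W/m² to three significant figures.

Solar declination: sin δ = sin ε · sin λ_s = sin 43.00° × sin 253.2° = -0.65289, so δ = -40.760°.
cos H₀ = −tan(-20.8°) tan(-40.760°) = -0.3274, H₀ = 1.9044 rad.
Bracket: H₀ sin φ sin δ + cos φ cos δ sin H₀ = 1.9044×-0.35511×-0.65289 + 0.93483×0.75745×0.94488 = 0.441531 + 0.669057 = 1.110588.
Q̄ = (S₀/π) × [bracket] = (1899/π) × 1.110588 = 671.3 W/m².

Q̄ ≈ 671 W/m²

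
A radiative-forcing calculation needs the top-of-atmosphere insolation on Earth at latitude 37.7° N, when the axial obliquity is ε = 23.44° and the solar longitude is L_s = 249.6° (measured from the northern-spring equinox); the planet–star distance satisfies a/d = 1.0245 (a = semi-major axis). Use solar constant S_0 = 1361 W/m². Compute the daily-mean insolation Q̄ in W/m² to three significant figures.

Solar declination: sin δ = sin ε · sin L_s = sin 23.44° × sin 249.6° = -0.37284, so δ = -21.891°.
cos h₀ = −tan(+37.7°) tan(-21.891°) = 0.3106, h₀ = 1.2550 rad.
Bracket: h₀ sin ϕ sin δ + cos ϕ cos δ sin h₀ = 1.2550×0.61153×-0.37284 + 0.79122×0.92790×0.95056 = -0.286144 + 0.697876 = 0.411732.
Inverse-square distance factor (a/d)² = 1.0245² = 1.049600.
Q̄ = (S_0/π) × 1.049600 × [bracket] = (1361/π) × 1.049600 × 0.411732 = 187.2 W/m².

Q̄ ≈ 187 W/m²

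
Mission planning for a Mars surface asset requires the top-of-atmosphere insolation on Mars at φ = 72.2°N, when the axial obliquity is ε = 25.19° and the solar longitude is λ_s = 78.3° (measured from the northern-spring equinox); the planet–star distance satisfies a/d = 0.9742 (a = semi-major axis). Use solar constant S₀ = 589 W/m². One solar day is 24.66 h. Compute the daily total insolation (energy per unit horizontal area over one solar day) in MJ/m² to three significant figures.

19.7 MJ/m²

Solar declination: sin δ = sin ε · sin λ_s = sin 25.19° × sin 78.3° = 0.41678, so δ = +24.631°.
cos H₀ = −tan(+72.2°) tan(+24.631°) = -1.4281 ≤ −1 ⇒ polar day, H₀ = π.
Bracket: H₀ sin φ sin δ + cos φ cos δ sin H₀ = 3.1416×0.95213×0.41678 + 0.30570×0.90901×0.00000 = 1.246677 + 0.000000 = 1.246677.
Inverse-square distance factor (a/d)² = 0.9742² = 0.949066.
Q̄ = (S₀/π) × 0.949066 × [bracket] = (589/π) × 0.949066 × 1.246677 = 221.83 W/m².
Daily total = Q̄ × 24.66 h × 3600 s/h = 221.83 × 24.66 × 3600 / 10⁶ = 19.69 MJ/m².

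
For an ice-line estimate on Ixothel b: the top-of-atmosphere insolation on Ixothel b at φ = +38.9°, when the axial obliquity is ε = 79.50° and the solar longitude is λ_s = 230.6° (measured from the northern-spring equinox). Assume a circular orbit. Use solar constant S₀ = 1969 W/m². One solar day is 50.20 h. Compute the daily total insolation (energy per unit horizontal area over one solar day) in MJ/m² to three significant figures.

0.738 MJ/m²

Solar declination: sin δ = sin ε · sin λ_s = sin 79.50° × sin 230.6° = -0.75979, so δ = -49.446°.
cos H₀ = −tan(+38.9°) tan(-49.446°) = 0.9430, H₀ = 0.3394 rad.
Bracket: H₀ sin φ sin δ + cos φ cos δ sin H₀ = 0.3394×0.62796×-0.75979 + 0.77824×0.65016×0.33291 = -0.161934 + 0.168446 = 0.006512.
Q̄ = (S₀/π) × [bracket] = (1969/π) × 0.006512 = 4.0814 W/m².
Daily total = Q̄ × 50.20 h × 3600 s/h = 4.0814 × 50.20 × 3600 / 10⁶ = 0.7376 MJ/m².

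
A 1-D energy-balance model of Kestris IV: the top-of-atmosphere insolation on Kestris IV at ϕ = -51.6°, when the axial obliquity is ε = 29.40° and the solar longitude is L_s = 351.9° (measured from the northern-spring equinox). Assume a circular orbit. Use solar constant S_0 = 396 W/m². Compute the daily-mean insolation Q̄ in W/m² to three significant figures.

Solar declination: sin δ = sin ε · sin L_s = sin 29.40° × sin 351.9° = -0.06917, so δ = -3.966°.
cos h₀ = −tan(-51.6°) tan(-3.966°) = -0.0875, h₀ = 1.6584 rad.
Bracket: h₀ sin ϕ sin δ + cos ϕ cos δ sin h₀ = 1.6584×-0.78369×-0.06917 + 0.62115×0.99760×0.99617 = 0.089898 + 0.617286 = 0.707184.
Q̄ = (S_0/π) × [bracket] = (396/π) × 0.707184 = 89.14 W/m².

Q̄ ≈ 89.1 W/m²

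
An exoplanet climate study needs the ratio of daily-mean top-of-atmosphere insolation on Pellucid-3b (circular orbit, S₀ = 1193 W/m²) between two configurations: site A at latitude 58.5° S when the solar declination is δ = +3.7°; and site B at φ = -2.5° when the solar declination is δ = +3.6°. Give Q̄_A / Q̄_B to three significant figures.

Q̄_A / Q̄_B ≈ 0.441

— Configuration A (φ=-58.5°):
cos H₀ = −tan(-58.5°) tan(+3.700°) = 0.1055, H₀ = 1.4651 rad.
Bracket: H₀ sin φ sin δ + cos φ cos δ sin H₀ = 1.4651×-0.85264×0.06453 + 0.52250×0.99792×0.99442 = -0.080611 + 0.518504 = 0.437893.
Q̄ = (S₀/π) × [bracket] = (1193/π) × 0.437893 = 166.29 W/m².
— Configuration B (φ=-2.5°):
cos H₀ = −tan(-2.5°) tan(+3.600°) = 0.0027, H₀ = 1.5680 rad.
Bracket: H₀ sin φ sin δ + cos φ cos δ sin H₀ = 1.5680×-0.04362×0.06279 + 0.99905×0.99803×1.00000 = -0.004295 + 0.997082 = 0.992787.
Q̄ = (S₀/π) × [bracket] = (1193/π) × 0.992787 = 377.00 W/m².
Ratio Q̄_A / Q̄_B = 166.29 / 377.00 = 0.4411.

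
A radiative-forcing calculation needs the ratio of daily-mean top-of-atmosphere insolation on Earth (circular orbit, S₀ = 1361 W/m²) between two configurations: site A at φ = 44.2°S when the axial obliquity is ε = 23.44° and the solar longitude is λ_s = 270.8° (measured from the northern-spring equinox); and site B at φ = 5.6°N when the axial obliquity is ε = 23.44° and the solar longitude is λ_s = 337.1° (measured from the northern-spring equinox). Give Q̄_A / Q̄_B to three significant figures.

Q̄_A / Q̄_B ≈ 1.20

— Configuration A (φ=-44.2°):
Solar declination: sin δ = sin ε · sin λ_s = sin 23.44° × sin 270.8° = -0.39775, so δ = -23.438°.
cos H₀ = −tan(-44.2°) tan(-23.438°) = -0.4216, H₀ = 2.0060 rad.
Bracket: H₀ sin φ sin δ + cos φ cos δ sin H₀ = 2.0060×-0.69717×-0.39775 + 0.71691×0.91749×0.90679 = 0.556263 + 0.596448 = 1.152711.
Q̄ = (S₀/π) × [bracket] = (1361/π) × 1.152711 = 499.38 W/m².
— Configuration B (φ=+5.6°):
Solar declination: sin δ = sin ε · sin λ_s = sin 23.44° × sin 337.1° = -0.15479, so δ = -8.905°.
cos H₀ = −tan(+5.6°) tan(-8.905°) = 0.0154, H₀ = 1.5554 rad.
Bracket: H₀ sin φ sin δ + cos φ cos δ sin H₀ = 1.5554×0.09758×-0.15479 + 0.99523×0.98795×0.99988 = -0.023493 + 0.983119 = 0.959626.
Q̄ = (S₀/π) × [bracket] = (1361/π) × 0.959626 = 415.73 W/m².
Ratio Q̄_A / Q̄_B = 499.38 / 415.73 = 1.201.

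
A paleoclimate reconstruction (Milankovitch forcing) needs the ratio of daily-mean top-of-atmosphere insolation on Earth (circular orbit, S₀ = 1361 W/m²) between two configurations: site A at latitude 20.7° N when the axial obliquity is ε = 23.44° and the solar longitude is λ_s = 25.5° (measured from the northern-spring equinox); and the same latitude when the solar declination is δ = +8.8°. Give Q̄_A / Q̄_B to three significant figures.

Q̄_A / Q̄_B ≈ 1.01

— Configuration A (φ=+20.7°):
Solar declination: sin δ = sin ε · sin λ_s = sin 23.44° × sin 25.5° = 0.17125, so δ = +9.861°.
cos H₀ = −tan(+20.7°) tan(+9.861°) = -0.0657, H₀ = 1.6365 rad.
Bracket: H₀ sin φ sin δ + cos φ cos δ sin H₀ = 1.6365×0.35347×0.17125 + 0.93544×0.98523×0.99784 = 0.099060 + 0.919633 = 1.018693.
Q̄ = (S₀/π) × [bracket] = (1361/π) × 1.018693 = 441.32 W/m².
— Configuration B (φ=+20.7°):
cos H₀ = −tan(+20.7°) tan(+8.800°) = -0.0585, H₀ = 1.6293 rad.
Bracket: H₀ sin φ sin δ + cos φ cos δ sin H₀ = 1.6293×0.35347×0.15299 + 0.93544×0.98823×0.99829 = 0.088108 + 0.922849 = 1.010957.
Q̄ = (S₀/π) × [bracket] = (1361/π) × 1.010957 = 437.97 W/m².
Ratio Q̄_A / Q̄_B = 441.32 / 437.97 = 1.008.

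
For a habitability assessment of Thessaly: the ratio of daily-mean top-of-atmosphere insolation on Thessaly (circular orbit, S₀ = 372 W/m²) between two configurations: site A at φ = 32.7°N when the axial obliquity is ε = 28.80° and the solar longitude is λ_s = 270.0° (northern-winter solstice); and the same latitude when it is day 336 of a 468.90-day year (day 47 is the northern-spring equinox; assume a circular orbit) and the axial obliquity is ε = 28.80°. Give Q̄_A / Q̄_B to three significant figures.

— Configuration A (φ=+32.7°):
Solar declination: sin δ = sin ε · sin λ_s = sin 28.80° × sin 270.0° = -0.48175, so δ = -28.800°.
cos H₀ = −tan(+32.7°) tan(-28.800°) = 0.3529, H₀ = 1.2101 rad.
Bracket: H₀ sin φ sin δ + cos φ cos δ sin H₀ = 1.2101×0.54024×-0.48175 + 0.84151×0.87631×0.93565 = -0.314941 + 0.689970 = 0.375029.
Q̄ = (S₀/π) × [bracket] = (372/π) × 0.375029 = 44.408 W/m².
— Configuration B (φ=+32.7°):
Solar longitude: λ_s = 360° × (336 − 47)/468.90 = 221.881°.
sin δ = sin 28.80° × sin 221.881° = -0.32161, so δ = -18.760°.
cos H₀ = −tan(+32.7°) tan(-18.760°) = 0.2181, H₀ = 1.3510 rad.
Bracket: H₀ sin φ sin δ + cos φ cos δ sin H₀ = 1.3510×0.54024×-0.32161 + 0.84151×0.94687×0.97594 = -0.234732 + 0.777630 = 0.542898.
Q̄ = (S₀/π) × [bracket] = (372/π) × 0.542898 = 64.285 W/m².
Ratio Q̄_A / Q̄_B = 44.408 / 64.285 = 0.6908.

Q̄_A / Q̄_B ≈ 0.691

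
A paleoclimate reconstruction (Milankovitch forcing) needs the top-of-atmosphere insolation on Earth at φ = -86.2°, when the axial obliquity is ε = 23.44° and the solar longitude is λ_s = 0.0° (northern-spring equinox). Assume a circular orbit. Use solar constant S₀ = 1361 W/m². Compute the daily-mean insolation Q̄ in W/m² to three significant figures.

Q̄ ≈ 28.7 W/m²

Solar declination: sin δ = sin ε · sin λ_s = sin 23.44° × sin 0.0° = 0.00000, so δ = +0.000°.
cos H₀ = −tan(-86.2°) tan(+0.000°) = 0.0000, H₀ = 1.5708 rad.
Bracket: H₀ sin φ sin δ + cos φ cos δ sin H₀ = 1.5708×-0.99780×0.00000 + 0.06627×1.00000×1.00000 = -0.000000 + 0.066270 = 0.066270.
Q̄ = (S₀/π) × [bracket] = (1361/π) × 0.066270 = 28.71 W/m².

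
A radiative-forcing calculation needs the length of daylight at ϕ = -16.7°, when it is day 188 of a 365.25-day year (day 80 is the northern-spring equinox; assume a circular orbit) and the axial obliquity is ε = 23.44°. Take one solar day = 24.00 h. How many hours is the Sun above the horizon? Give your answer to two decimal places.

11.05 h

Solar longitude: L_s = 360° × (188 − 80)/365.25 = 106.448°.
sin δ = sin 23.44° × sin 106.448° = 0.38151, so δ = +22.427°.
cos h₀ = −tan ϕ · tan δ = −tan(-16.7°) × tan(+22.427°) = 0.1238, so h₀ = 1.4467 rad = 82.89°.
Daylight = 2h₀/(2π) × 24.00 h = (1.4467/π) × 24.00 = 11.05 h.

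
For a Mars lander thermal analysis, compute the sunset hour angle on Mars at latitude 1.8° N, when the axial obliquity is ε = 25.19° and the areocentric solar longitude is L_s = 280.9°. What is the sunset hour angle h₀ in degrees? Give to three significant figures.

h₀ = 89.2°

sin δ = sin 25.19° × sin 280.9° = -0.41794, so δ = -24.705°.
cos h₀ = −tan ϕ · tan δ = −tan(+1.8°) × tan(-24.705°) = 0.0145, so h₀ = 1.5563 rad = 89.17°.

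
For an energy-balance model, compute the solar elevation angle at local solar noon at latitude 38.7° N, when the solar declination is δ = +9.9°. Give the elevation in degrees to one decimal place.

61.2°

At local noon the hour angle is zero, so the zenith angle equals |φ − δ| = |+38.7° − (+9.900°)| = 28.800°.
Elevation = 90° − 28.800° = 61.2°.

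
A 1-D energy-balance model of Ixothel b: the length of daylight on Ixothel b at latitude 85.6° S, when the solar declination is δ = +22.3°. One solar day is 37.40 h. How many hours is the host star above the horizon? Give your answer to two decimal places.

0.00 h

cos h₀ = −tan ϕ · tan δ = 5.3301 ≥ 1, so the host star never rises (polar night) and h₀ = 0.
Daylight = 2h₀/(2π) × 37.40 h = (0.0000/π) × 37.40 = 0.00 h.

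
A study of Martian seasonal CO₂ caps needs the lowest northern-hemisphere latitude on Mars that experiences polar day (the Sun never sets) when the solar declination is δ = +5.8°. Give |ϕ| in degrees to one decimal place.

|ϕ| = 84.2°

Polar day requires cos h₀ = −tan ϕ tan δ ≤ −1, i.e. tan ϕ tan δ ≥ 1.
The boundary is |tan ϕ| · |tan δ| = 1, so |ϕ| = 90° − |δ| = 90° − 5.8° = 84.2° in the northern hemisphere.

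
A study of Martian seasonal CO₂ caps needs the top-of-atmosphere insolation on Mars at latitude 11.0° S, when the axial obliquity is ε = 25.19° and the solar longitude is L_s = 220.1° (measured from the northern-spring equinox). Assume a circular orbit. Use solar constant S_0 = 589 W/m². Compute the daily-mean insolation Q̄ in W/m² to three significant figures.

Solar declination: sin δ = sin ε · sin L_s = sin 25.19° × sin 220.1° = -0.27415, so δ = -15.912°.
cos h₀ = −tan(-11.0°) tan(-15.912°) = -0.0554, h₀ = 1.6262 rad.
Bracket: h₀ sin ϕ sin δ + cos ϕ cos δ sin h₀ = 1.6262×-0.19081×-0.27415 + 0.98163×0.96169×0.99846 = 0.085067 + 0.942570 = 1.027637.
Q̄ = (S_0/π) × [bracket] = (589/π) × 1.027637 = 192.7 W/m².

Q̄ ≈ 193 W/m²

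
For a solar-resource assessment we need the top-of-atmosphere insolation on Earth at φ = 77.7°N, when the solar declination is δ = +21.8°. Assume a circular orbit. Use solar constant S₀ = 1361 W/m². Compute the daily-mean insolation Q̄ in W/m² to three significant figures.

cos H₀ = −tan(+77.7°) tan(+21.800°) = -1.8344 ≤ −1 ⇒ polar day, H₀ = π.
Bracket: H₀ sin φ sin δ + cos φ cos δ sin H₀ = 3.1416×0.97705×0.37137 + 0.21303×0.92849×0.00000 = 1.139920 + 0.000000 = 1.139920.
Q̄ = (S₀/π) × [bracket] = (1361/π) × 1.139920 = 493.8 W/m².

Q̄ ≈ 494 W/m²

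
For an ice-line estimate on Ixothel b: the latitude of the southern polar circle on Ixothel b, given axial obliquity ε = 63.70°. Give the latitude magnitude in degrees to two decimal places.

The polar circle is the lowest latitude that experiences at least one full rotation of continuous darkness at the northern-summer solstice; it lies at |φ| = 90° − ε = 90° − 63.70° = 26.30°.

26.30°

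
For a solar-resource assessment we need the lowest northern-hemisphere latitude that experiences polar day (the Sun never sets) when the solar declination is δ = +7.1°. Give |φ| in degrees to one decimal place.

Polar day requires cos H₀ = −tan φ tan δ ≤ −1, i.e. tan φ tan δ ≥ 1.
The boundary is |tan φ| · |tan δ| = 1, so |φ| = 90° − |δ| = 90° − 7.1° = 82.9° in the northern hemisphere.

|φ| = 82.9°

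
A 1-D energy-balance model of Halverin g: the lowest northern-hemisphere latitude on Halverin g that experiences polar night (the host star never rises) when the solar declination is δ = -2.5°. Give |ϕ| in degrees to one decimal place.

Polar night requires cos h₀ = −tan ϕ tan δ ≥ 1, i.e. tan ϕ tan δ ≤ −1.
The boundary is |tan ϕ| · |tan δ| = 1, so |ϕ| = 90° − |δ| = 90° − 2.5° = 87.5° in the northern hemisphere.

|ϕ| = 87.5°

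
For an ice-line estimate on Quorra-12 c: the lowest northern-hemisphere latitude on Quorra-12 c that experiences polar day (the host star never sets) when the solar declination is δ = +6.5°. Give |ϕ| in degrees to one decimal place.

|ϕ| = 83.5°

Polar day requires cos h₀ = −tan ϕ tan δ ≤ −1, i.e. tan ϕ tan δ ≥ 1.
The boundary is |tan ϕ| · |tan δ| = 1, so |ϕ| = 90° − |δ| = 90° − 6.5° = 83.5° in the northern hemisphere.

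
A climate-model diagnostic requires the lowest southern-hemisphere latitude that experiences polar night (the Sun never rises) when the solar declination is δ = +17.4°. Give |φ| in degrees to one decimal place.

|φ| = 72.6°

Polar night requires cos H₀ = −tan φ tan δ ≥ 1, i.e. tan φ tan δ ≤ −1.
The boundary is |tan φ| · |tan δ| = 1, so |φ| = 90° − |δ| = 90° − 17.4° = 72.6° in the southern hemisphere.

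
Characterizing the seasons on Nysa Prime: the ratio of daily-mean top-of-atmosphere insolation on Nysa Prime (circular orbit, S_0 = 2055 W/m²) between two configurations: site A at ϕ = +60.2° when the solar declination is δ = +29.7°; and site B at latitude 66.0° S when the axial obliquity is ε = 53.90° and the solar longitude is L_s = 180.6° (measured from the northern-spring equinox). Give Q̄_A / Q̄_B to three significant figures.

Q̄_A / Q̄_B ≈ 3.22

— Configuration A (ϕ=+60.2°):
cos h₀ = −tan(+60.2°) tan(+29.700°) = -0.9960, h₀ = 3.0516 rad.
Bracket: h₀ sin ϕ sin δ + cos ϕ cos δ sin h₀ = 3.0516×0.86777×0.49546 + 0.49697×0.86863×0.08983 = 1.312021 + 0.038778 = 1.350799.
Q̄ = (S_0/π) × [bracket] = (2055/π) × 1.350799 = 883.59 W/m².
— Configuration B (ϕ=-66.0°):
Solar declination: sin δ = sin ε · sin L_s = sin 53.90° × sin 180.6° = -0.00846, so δ = -0.485°.
cos h₀ = −tan(-66.0°) tan(-0.485°) = -0.0190, h₀ = 1.5898 rad.
Bracket: h₀ sin ϕ sin δ + cos ϕ cos δ sin h₀ = 1.5898×-0.91355×-0.00846 + 0.40674×0.99996×0.99982 = 0.012287 + 0.406651 = 0.418938.
Q̄ = (S_0/π) × [bracket] = (2055/π) × 0.418938 = 274.04 W/m².
Ratio Q̄_A / Q̄_B = 883.59 / 274.04 = 3.224.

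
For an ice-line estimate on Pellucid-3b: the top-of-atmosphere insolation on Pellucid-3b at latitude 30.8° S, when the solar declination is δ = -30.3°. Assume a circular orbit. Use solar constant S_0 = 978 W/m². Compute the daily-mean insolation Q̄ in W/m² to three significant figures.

Q̄ ≈ 371 W/m²

cos h₀ = −tan(-30.8°) tan(-30.300°) = -0.3483, h₀ = 1.9266 rad.
Bracket: h₀ sin ϕ sin δ + cos ϕ cos δ sin h₀ = 1.9266×-0.51204×-0.50453 + 0.85896×0.86340×0.93737 = 0.497717 + 0.695178 = 1.192895.
Q̄ = (S_0/π) × [bracket] = (978/π) × 1.192895 = 371.4 W/m².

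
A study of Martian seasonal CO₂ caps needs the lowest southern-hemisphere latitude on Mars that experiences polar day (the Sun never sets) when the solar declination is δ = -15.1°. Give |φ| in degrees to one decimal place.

|φ| = 74.9°

Polar day requires cos H₀ = −tan φ tan δ ≤ −1, i.e. tan φ tan δ ≥ 1.
The boundary is |tan φ| · |tan δ| = 1, so |φ| = 90° − |δ| = 90° − 15.1° = 74.9° in the southern hemisphere.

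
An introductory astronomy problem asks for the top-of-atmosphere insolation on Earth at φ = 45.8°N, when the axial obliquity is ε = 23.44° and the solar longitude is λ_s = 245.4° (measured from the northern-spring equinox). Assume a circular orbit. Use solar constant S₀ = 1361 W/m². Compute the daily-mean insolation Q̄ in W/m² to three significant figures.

Solar declination: sin δ = sin ε · sin λ_s = sin 23.44° × sin 245.4° = -0.36168, so δ = -21.204°.
cos H₀ = −tan(+45.8°) tan(-21.204°) = 0.3989, H₀ = 1.1604 rad.
Bracket: H₀ sin φ sin δ + cos φ cos δ sin H₀ = 1.1604×0.71691×-0.36168 + 0.69717×0.93230×0.91698 = -0.300882 + 0.596011 = 0.295129.
Q̄ = (S₀/π) × [bracket] = (1361/π) × 0.295129 = 127.9 W/m².

Q̄ ≈ 128 W/m²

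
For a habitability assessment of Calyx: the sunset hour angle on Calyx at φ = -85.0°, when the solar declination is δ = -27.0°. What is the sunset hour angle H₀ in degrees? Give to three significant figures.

H₀ = 180°

Sunrise equation: cos H₀ = −tan φ · tan δ = -5.8239 ≤ −1, so the host star never sets (polar day) and H₀ = π.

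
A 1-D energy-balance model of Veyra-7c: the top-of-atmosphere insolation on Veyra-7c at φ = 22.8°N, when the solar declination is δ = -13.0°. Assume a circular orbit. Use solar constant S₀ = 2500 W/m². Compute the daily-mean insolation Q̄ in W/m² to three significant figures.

Q̄ ≈ 609 W/m²

cos H₀ = −tan(+22.8°) tan(-13.000°) = 0.0970, H₀ = 1.4736 rad.
Bracket: H₀ sin φ sin δ + cos φ cos δ sin H₀ = 1.4736×0.38752×-0.22495 + 0.92186×0.97437×0.99528 = -0.128458 + 0.893993 = 0.765535.
Q̄ = (S₀/π) × [bracket] = (2500/π) × 0.765535 = 609.2 W/m².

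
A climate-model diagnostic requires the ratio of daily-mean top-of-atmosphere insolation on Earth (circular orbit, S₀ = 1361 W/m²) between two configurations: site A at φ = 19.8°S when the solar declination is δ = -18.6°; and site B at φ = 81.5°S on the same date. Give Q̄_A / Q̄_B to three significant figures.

— Configuration A (φ=-19.8°):
cos H₀ = −tan(-19.8°) tan(-18.600°) = -0.1212, H₀ = 1.6923 rad.
Bracket: H₀ sin φ sin δ + cos φ cos δ sin H₀ = 1.6923×-0.33874×-0.31896 + 0.94088×0.94777×0.99263 = 0.182844 + 0.885166 = 1.068010.
Q̄ = (S₀/π) × [bracket] = (1361/π) × 1.068010 = 462.68 W/m².
— Configuration B (φ=-81.5°):
cos H₀ = −tan(-81.5°) tan(-18.600°) = -2.2518 ≤ −1 ⇒ polar day, H₀ = π.
Bracket: H₀ sin φ sin δ + cos φ cos δ sin H₀ = 3.1416×-0.98902×-0.31896 + 0.14781×0.94777×0.00000 = 0.991042 + 0.000000 = 0.991042.
Q̄ = (S₀/π) × [bracket] = (1361/π) × 0.991042 = 429.34 W/m².
Ratio Q̄_A / Q̄_B = 462.68 / 429.34 = 1.078.

Q̄_A / Q̄_B ≈ 1.08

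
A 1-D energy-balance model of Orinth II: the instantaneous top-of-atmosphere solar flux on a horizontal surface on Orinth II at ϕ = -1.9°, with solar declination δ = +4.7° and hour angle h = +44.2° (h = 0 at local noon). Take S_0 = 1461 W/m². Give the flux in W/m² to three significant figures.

1.04e+03 W/m²

cos θ_z = sin ϕ sin δ + cos ϕ cos δ cos h = -0.002717 + 0.714107 = 0.711390.
Flux = S_0 · cos θ_z = 1461 × 0.711390 = 1039 W/m².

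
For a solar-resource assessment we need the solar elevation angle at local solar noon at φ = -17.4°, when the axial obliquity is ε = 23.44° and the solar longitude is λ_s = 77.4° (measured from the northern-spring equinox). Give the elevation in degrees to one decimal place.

49.8°

Solar declination: sin δ = sin ε · sin λ_s = sin 23.44° × sin 77.4° = 0.38821, so δ = +22.843°.
At local noon the hour angle is zero, so the zenith angle equals |φ − δ| = |-17.4° − (+22.843°)| = 40.243°.
Elevation = 90° − 40.243° = 49.8°.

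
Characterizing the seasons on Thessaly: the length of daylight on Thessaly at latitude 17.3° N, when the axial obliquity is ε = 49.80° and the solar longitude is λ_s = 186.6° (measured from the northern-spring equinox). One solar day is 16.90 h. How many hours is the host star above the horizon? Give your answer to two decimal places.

Solar declination: sin δ = sin ε · sin λ_s = sin 49.80° × sin 186.6° = -0.08779, so δ = -5.036°.
cos H₀ = −tan φ · tan δ = −tan(+17.3°) × tan(-5.036°) = 0.0274, so H₀ = 1.5433 rad = 88.43°.
Daylight = 2H₀/(2π) × 16.90 h = (1.5433/π) × 16.90 = 8.30 h.

8.30 h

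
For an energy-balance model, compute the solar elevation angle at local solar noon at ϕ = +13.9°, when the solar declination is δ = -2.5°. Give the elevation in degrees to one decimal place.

73.6°

At local noon the hour angle is zero, so the zenith angle equals |ϕ − δ| = |+13.9° − (-2.500°)| = 16.400°.
Elevation = 90° − 16.400° = 73.6°.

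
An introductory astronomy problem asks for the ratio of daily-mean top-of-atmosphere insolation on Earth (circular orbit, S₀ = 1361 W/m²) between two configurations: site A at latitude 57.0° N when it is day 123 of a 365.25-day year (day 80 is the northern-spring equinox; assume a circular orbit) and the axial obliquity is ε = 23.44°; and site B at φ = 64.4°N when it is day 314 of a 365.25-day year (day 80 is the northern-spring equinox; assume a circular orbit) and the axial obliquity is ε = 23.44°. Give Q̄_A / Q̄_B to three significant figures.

— Configuration A (φ=+57.0°):
Solar longitude: λ_s = 360° × (123 − 80)/365.25 = 42.382°.
sin δ = sin 23.44° × sin 42.382° = 0.26814, so δ = +15.553°.
cos H₀ = −tan(+57.0°) tan(+15.553°) = -0.4286, H₀ = 2.0137 rad.
Bracket: H₀ sin φ sin δ + cos φ cos δ sin H₀ = 2.0137×0.83867×0.26814 + 0.54464×0.96338×0.90350 = 0.452843 + 0.474062 = 0.926905.
Q̄ = (S₀/π) × [bracket] = (1361/π) × 0.926905 = 401.55 W/m².
— Configuration B (φ=+64.4°):
Solar longitude: λ_s = 360° × (314 − 80)/365.25 = 230.637°.
sin δ = sin 23.44° × sin 230.637° = -0.30755, so δ = -17.911°.
cos H₀ = −tan(+64.4°) tan(-17.911°) = 0.6746, H₀ = 0.8304 rad.
Bracket: H₀ sin φ sin δ + cos φ cos δ sin H₀ = 0.8304×0.90183×-0.30755 + 0.43209×0.95153×0.73819 = -0.230318 + 0.303504 = 0.073186.
Q̄ = (S₀/π) × [bracket] = (1361/π) × 0.073186 = 31.706 W/m².
Ratio Q̄_A / Q̄_B = 401.55 / 31.706 = 12.66.

Q̄_A / Q̄_B ≈ 12.7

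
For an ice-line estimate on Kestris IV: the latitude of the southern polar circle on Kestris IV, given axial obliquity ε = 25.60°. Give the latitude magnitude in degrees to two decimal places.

The polar circle is the lowest latitude that experiences at least one full rotation of continuous darkness at the northern-summer solstice; it lies at |ϕ| = 90° − ε = 90° − 25.60° = 64.40°.

64.40°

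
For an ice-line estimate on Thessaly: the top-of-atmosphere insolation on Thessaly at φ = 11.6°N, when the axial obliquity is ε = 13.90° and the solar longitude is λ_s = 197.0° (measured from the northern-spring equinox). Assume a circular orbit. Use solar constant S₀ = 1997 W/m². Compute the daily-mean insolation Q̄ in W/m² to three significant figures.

Solar declination: sin δ = sin ε · sin λ_s = sin 13.90° × sin 197.0° = -0.07024, so δ = -4.028°.
cos H₀ = −tan(+11.6°) tan(-4.028°) = 0.0145, H₀ = 1.5563 rad.
Bracket: H₀ sin φ sin δ + cos φ cos δ sin H₀ = 1.5563×0.20108×-0.07024 + 0.97958×0.99753×0.99990 = -0.021981 + 0.977063 = 0.955082.
Q̄ = (S₀/π) × [bracket] = (1997/π) × 0.955082 = 607.1 W/m².

Q̄ ≈ 607 W/m²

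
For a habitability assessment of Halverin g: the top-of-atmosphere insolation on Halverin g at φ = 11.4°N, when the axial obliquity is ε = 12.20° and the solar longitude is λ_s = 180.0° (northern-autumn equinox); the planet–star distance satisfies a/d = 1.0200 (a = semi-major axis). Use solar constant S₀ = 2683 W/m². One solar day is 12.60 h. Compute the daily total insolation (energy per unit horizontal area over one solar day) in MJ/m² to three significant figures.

Solar declination: sin δ = sin ε · sin λ_s = sin 12.20° × sin 180.0° = 0.00000, so δ = +0.000°.
cos H₀ = −tan(+11.4°) tan(+0.000°) = -0.0000, H₀ = 1.5708 rad.
Bracket: H₀ sin φ sin δ + cos φ cos δ sin H₀ = 1.5708×0.19766×0.00000 + 0.98027×1.00000×1.00000 = 0.000000 + 0.980270 = 0.980270.
Inverse-square distance factor (a/d)² = 1.0200² = 1.040400.
Q̄ = (S₀/π) × 1.040400 × [bracket] = (2683/π) × 1.040400 × 0.980270 = 871.00 W/m².
Daily total = Q̄ × 12.60 h × 3600 s/h = 871.00 × 12.60 × 3600 / 10⁶ = 39.51 MJ/m².

39.5 MJ/m²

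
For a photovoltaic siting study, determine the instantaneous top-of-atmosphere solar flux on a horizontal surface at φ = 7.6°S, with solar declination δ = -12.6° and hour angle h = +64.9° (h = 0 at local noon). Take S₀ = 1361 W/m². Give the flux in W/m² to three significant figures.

598 W/m²

cos θ_z = sin φ sin δ + cos φ cos δ cos h = 0.028851 + 0.410347 = 0.439198.
Flux = S₀ · cos θ_z = 1361 × 0.439198 = 597.7 W/m².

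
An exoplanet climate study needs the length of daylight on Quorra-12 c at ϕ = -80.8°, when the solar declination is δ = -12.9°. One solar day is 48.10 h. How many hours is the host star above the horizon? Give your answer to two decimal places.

48.10 h

Sunrise equation: cos h₀ = −tan ϕ · tan δ = -1.4141 ≤ −1, so the host star never sets (polar day) and h₀ = π.
Daylight = 2h₀/(2π) × 48.10 h = (3.1416/π) × 48.10 = 48.10 h.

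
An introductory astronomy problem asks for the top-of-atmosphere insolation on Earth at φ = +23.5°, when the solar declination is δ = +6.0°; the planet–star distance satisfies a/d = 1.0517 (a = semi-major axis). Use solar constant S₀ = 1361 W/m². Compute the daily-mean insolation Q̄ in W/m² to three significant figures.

cos H₀ = −tan(+23.5°) tan(+6.000°) = -0.0457, H₀ = 1.6165 rad.
Bracket: H₀ sin φ sin δ + cos φ cos δ sin H₀ = 1.6165×0.39875×0.10453 + 0.91706×0.99452×0.99896 = 0.067378 + 0.911086 = 0.978464.
Inverse-square distance factor (a/d)² = 1.0517² = 1.106073.
Q̄ = (S₀/π) × 1.106073 × [bracket] = (1361/π) × 1.106073 × 0.978464 = 468.9 W/m².

Q̄ ≈ 469 W/m²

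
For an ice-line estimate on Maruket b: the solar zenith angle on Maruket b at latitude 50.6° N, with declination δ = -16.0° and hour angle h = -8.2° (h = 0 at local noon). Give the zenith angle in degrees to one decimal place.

θ_z = 67.0°

cos θ_z = sin φ sin δ + cos φ cos δ cos h = -0.212994 + 0.603904 = 0.390910.
θ_z = arccos(0.390910) = 67.0°.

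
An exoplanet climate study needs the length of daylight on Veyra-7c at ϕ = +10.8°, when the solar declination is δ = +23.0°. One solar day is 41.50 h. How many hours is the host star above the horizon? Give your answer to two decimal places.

cos h₀ = −tan ϕ · tan δ = −tan(+10.8°) × tan(+23.000°) = -0.0810, so h₀ = 1.6519 rad = 94.64°.
Daylight = 2h₀/(2π) × 41.50 h = (1.6519/π) × 41.50 = 21.82 h.

21.82 h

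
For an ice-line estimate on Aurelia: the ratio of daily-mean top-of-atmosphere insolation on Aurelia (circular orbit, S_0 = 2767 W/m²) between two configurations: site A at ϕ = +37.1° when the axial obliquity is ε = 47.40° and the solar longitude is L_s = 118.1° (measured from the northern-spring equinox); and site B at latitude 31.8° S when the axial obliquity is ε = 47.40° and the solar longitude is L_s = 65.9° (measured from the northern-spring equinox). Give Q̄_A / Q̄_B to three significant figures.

Q̄_A / Q̄_B ≈ 7.70

— Configuration A (ϕ=+37.1°):
Solar declination: sin δ = sin ε · sin L_s = sin 47.40° × sin 118.1° = 0.64933, so δ = +40.491°.
cos h₀ = −tan(+37.1°) tan(+40.491°) = -0.6457, h₀ = 2.2728 rad.
Bracket: h₀ sin ϕ sin δ + cos ϕ cos δ sin h₀ = 2.2728×0.60321×0.64933 + 0.79758×0.76051×0.76356 = 0.890216 + 0.463151 = 1.353367.
Q̄ = (S_0/π) × [bracket] = (2767/π) × 1.353367 = 1192.0 W/m².
— Configuration B (ϕ=-31.8°):
Solar declination: sin δ = sin ε · sin L_s = sin 47.40° × sin 65.9° = 0.67193, so δ = +42.217°.
cos h₀ = −tan(-31.8°) tan(+42.217°) = 0.5625, h₀ = 0.9734 rad.
Bracket: h₀ sin ϕ sin δ + cos ϕ cos δ sin h₀ = 0.9734×-0.52696×0.67193 + 0.84989×0.74061×0.82678 = -0.344662 + 0.520406 = 0.175744.
Q̄ = (S_0/π) × [bracket] = (2767/π) × 0.175744 = 154.79 W/m².
Ratio Q̄_A / Q̄_B = 1192.0 / 154.79 = 7.701.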